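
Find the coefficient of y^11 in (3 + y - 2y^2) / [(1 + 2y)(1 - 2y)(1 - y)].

4778

Partial fractions give a closed form: a_n = (2/3)·(-2)^n + (3)·2^n + (-2/3)·1^n.
At n = 11: a_11 = 4778.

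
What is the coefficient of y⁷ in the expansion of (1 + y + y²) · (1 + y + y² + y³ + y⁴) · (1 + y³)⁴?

(1 + y + y²) has coefficients 1,1,1 for degrees 0…2.
(1 + y + y² + y³ + y⁴) has coefficients 1,1,1,1,1,0,0,0 for degrees 0…7.
Finally multiplying by (1 + y³)⁴, the product of all factors after the first has coefficients 1,1,1,5,5,4,10,10 for degrees 0…7.
[y⁷] = 1·10 + 1·10 + 1·4 = 24.

24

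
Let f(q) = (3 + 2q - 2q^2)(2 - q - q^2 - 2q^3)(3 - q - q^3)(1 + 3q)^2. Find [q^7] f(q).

221

(3 + 2q - 2q^2) has coefficients 3,2,-2 for degrees 0…2.
(2 - q - q^2 - 2q^3) has coefficients 2,-1,-1,-2,0,0,0,0 for degrees 0…7.
Multiplying by (3 - q - q^3) gives running coefficients 6,-5,-2,-7,3,1,2,0 for degrees 0…7.
Finally multiplying by (1 + 3q)^2, the product of all factors after the first has coefficients 6,31,22,-64,-57,-44,35,21 for degrees 0…7.
[q^7] = 3·21 + 2·35 − 2·(-44) = 221.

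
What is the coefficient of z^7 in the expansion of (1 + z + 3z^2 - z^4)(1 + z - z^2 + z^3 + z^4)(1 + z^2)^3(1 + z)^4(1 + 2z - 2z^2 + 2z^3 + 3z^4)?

625

(1 + z + 3z^2 - z^4) has coefficients 1,1,3,0,-1 for degrees 0…4.
(1 + z - z^2 + z^3 + z^4) has coefficients 1,1,-1,1,1,0,0,0 for degrees 0…7.
Multiplying by (1 + z^2)^3 gives running coefficients 1,1,2,4,1,6,1,4 for degrees 0…7.
Multiplying by (1 + z)^4 gives running coefficients 1,5,12,22,34,43,49,52 for degrees 0…7.
Finally multiplying by (1 + 2z - 2z^2 + 2z^3 + 3z^4), the product of all factors after the first has coefficients 1,7,20,38,67,106,147,198 for degrees 0…7.
[z^7] = 1·198 + 1·147 + 3·106 − 1·38 = 625.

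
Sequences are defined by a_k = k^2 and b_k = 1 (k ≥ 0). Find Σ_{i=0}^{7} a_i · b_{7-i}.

140

Write out a_i and b_{7-i} for i = 0,…,7 and sum the products.
Σ = 0·1 + 1·1 + 4·1 + 9·1 + 16·1 + 25·1 + 36·1 + 49·1 = 140.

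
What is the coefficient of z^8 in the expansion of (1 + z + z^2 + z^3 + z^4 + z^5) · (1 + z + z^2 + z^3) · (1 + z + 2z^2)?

9

(1 + z + z^2 + z^3 + z^4 + z^5) has coefficients 1,1,1,1,1,1 for degrees 0…5.
(1 + z + z^2 + z^3) has coefficients 1,1,1,1,0,0,0,0,0 for degrees 0…8.
Finally multiplying by (1 + z + 2z^2), the product of all factors after the first has coefficients 1,2,4,4,3,2,0,0,0 for degrees 0…8.
[z^8] = 1·0 + 1·0 + 1·0 + 1·2 + 1·3 + 1·4 = 9.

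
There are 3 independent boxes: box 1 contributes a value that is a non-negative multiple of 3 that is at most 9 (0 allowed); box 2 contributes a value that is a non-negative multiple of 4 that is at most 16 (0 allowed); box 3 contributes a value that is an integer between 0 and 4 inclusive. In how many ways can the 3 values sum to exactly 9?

The generating function for the choices is (1 + x^3 + x^6 + x^9)·(1 + x^4 + x^8 + x^12 + x^16)·(1 + x + x^2 + x^3 + x^4); the count is [x^9].
(1 + x^3 + x^6 + x^9) has coefficients 1,0,0,1,0,0,1,0,0,1 for degrees 0…9.
(1 + x^4 + x^8 + x^12 + x^16) has coefficients 1,0,0,0,1,0,0,0,1,0 for degrees 0…9.
Finally multiplying by (1 + x + x^2 + x^3 + x^4), the product of all factors after the first has coefficients 1,1,1,1,2,1,1,1,2,1 for degrees 0…9.
[x^9] = 1·1 + 1·1 + 1·1 + 1·1 = 4.

4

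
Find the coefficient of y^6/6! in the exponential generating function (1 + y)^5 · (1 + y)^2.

5040

The EGF product rule gives c_6 = Σ_{k_1+k_2=6} C(6; k_1,k_2) · ∏ g_i(k_i), where (1+y)^5 gives the falling factorial (5)_k; (1+y)^2 gives the falling factorial (2)_k.
g_1(k) for k = 0…6: 1, 5, 20, 60, 120, 120, 0.
g_2(k) for k = 0…6: 1, 2, 2, 0, 0, 0, 0.
c_6 = Σ_k C(6,k)·g_1(k)·g_2(6−k) = 15·120·2 + 6·120·2 = 3600 + 1440 = 5040.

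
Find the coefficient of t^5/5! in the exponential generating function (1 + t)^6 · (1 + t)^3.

The EGF product rule gives c_5 = Σ_{k_1+k_2=5} C(5; k_1,k_2) · ∏ g_i(k_i), where (1+t)^6 gives the falling factorial (6)_k; (1+t)^3 gives the falling factorial (3)_k.
g_1(k) for k = 0…5: 1, 6, 30, 120, 360, 720.
g_2(k) for k = 0…5: 1, 3, 6, 6, 0, 0.
c_5 = Σ_k C(5,k)·g_1(k)·g_2(5−k) = 10·30·6 + 10·120·6 + 5·360·3 + 1·720·1 = 1800 + 7200 + 5400 + 720 = 15120.

15120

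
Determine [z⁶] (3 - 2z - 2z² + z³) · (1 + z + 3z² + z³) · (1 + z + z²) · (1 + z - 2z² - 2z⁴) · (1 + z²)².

(3 - 2z - 2z² + z³) has coefficients 3,-2,-2,1 for degrees 0…3.
(1 + z + 3z² + z³) has coefficients 1,1,3,1,0,0,0 for degrees 0…6.
Multiplying by (1 + z + z²) gives running coefficients 1,2,5,5,4,1,0 for degrees 0…6.
Multiplying by (1 + z - 2z² - 2z⁴) gives running coefficients 1,3,5,6,-3,-9,-17 for degrees 0…6.
Finally multiplying by (1 + z²)², the product of all factors after the first has coefficients 1,3,7,12,8,6,-18 for degrees 0…6.
[z⁶] = 3·(-18) − 2·6 − 2·8 + 1·12 = -70.

-70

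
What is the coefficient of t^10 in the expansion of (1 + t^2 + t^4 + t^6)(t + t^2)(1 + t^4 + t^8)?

(1 + t^2 + t^4 + t^6) has coefficients 1,0,1,0,1,0,1 for degrees 0…6.
(t + t^2) has coefficients 0,1,1,0,0,0,0,0,0,0,0 for degrees 0…10.
Finally multiplying by (1 + t^4 + t^8), the product of all factors after the first has coefficients 0,1,1,0,0,1,1,0,0,1,1 for degrees 0…10.
[t^10] = 1·1 + 1·0 + 1·1 + 1·0 = 2.

2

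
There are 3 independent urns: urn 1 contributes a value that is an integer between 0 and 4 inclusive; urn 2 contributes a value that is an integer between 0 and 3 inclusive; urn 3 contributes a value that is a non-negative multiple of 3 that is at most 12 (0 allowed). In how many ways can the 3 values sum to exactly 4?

The generating function for the choices is (1 + t + t² + t³ + t⁴)·(1 + t + t² + t³)·(1 + t³ + t⁶ + t⁹ + t¹²); the count is [t⁴].
(1 + t + t² + t³ + t⁴) has coefficients 1,1,1,1,1 for degrees 0…4.
(1 + t + t² + t³) has coefficients 1,1,1,1,0 for degrees 0…4.
Finally multiplying by (1 + t³ + t⁶ + t⁹ + t¹²), the product of all factors after the first has coefficients 1,1,1,2,1 for degrees 0…4.
[t⁴] = 1·1 + 1·2 + 1·1 + 1·1 + 1·1 = 6.

6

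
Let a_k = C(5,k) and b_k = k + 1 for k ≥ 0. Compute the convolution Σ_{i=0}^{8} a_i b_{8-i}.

The convolution is the t^8 coefficient of A(t)B(t).
Σ = 1·9 + 5·8 + 10·7 + 10·6 + 5·5 + 1·4 + 0·3 + 0·2 + 0·1 = 208.

208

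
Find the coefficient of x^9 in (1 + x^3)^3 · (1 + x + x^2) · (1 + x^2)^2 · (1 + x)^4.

180

(1 + x^3)^3 has coefficients 1,0,0,3,0,0,3,0,0,1 for degrees 0…9.
(1 + x + x^2) has coefficients 1,1,1,0,0,0,0,0,0,0 for degrees 0…9.
Multiplying by (1 + x^2)^2 gives running coefficients 1,1,3,2,3,1,1,0,0,0 for degrees 0…9.
Finally multiplying by (1 + x)^4, the product of all factors after the first has coefficients 1,5,13,24,34,38,34,24,13,5 for degrees 0…9.
[x^9] = 1·5 + 3·34 + 3·24 + 1·1 = 180.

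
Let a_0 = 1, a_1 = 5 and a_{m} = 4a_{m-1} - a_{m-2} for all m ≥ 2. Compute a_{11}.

2672279

The ordinary generating function has denominator 1 - 4q + q^2.
Iterating the recurrence: a_0,…,a_{11} = 1, 5, 19, 71, 265, 989, 3691, 13775, 51409, 191861, 716035, 2672279.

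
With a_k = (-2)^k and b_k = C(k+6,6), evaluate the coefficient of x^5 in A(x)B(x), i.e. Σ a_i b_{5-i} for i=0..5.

The convolution is the x^5 coefficient of A(x)B(x).
Σ = 1·462 − 2·210 + 4·84 − 8·28 + 16·7 − 32·1 = 234.

234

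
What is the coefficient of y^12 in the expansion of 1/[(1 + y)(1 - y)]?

1

Partial fractions give a closed form: a_n = (1/2)·(-1)^n + (1/2)·1^n.
At n = 12: a_12 = 1.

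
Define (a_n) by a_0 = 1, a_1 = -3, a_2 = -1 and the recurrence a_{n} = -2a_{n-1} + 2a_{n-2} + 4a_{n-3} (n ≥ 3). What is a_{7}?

The ordinary generating function has denominator 1 + 2z - 2z^2 - 4z^3.
Iterating the recurrence: a_0,…,a_{7} = 1, -3, -1, 0, -14, 24, -76, 144.

144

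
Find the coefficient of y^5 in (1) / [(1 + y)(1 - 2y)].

Partial fractions give a closed form: a_n = (1/3)·(-1)^n + (2/3)·2^n.
At n = 5: a_5 = 21.

21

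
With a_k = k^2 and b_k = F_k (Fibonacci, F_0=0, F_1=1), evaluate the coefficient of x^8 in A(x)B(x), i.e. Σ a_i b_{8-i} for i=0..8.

273

This is [x^8] in the product of the two ordinary generating functions.
Σ = 0·21 + 1·13 + 4·8 + 9·5 + 16·3 + 25·2 + 36·1 + 49·1 + 64·0 = 273.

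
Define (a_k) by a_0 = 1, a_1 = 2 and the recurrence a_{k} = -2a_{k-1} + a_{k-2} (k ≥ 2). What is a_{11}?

9104

The ordinary generating function has denominator 1 + 2y - y^2.
Iterating the recurrence: a_0,…,a_{11} = 1, 2, -3, 8, -19, 46, -111, 268, -647, 1562, -3771, 9104.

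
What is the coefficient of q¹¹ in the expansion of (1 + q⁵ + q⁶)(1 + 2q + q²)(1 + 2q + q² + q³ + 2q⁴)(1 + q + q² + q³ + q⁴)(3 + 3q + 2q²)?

376

(1 + q⁵ + q⁶) has coefficients 1,0,0,0,0,1,1 for degrees 0…6.
(1 + 2q + q²) has coefficients 1,2,1,0,0,0,0,0,0,0,0,0 for degrees 0…11.
Multiplying by (1 + 2q + q² + q³ + 2q⁴) gives running coefficients 1,4,6,5,5,5,2,0,0,0,0,0 for degrees 0…11.
Multiplying by (1 + q + q² + q³ + q⁴) gives running coefficients 1,5,11,16,21,25,23,17,12,7,2,0 for degrees 0…11.
Finally multiplying by (3 + 3q + 2q²), the product of all factors after the first has coefficients 3,18,50,91,133,170,186,170,133,91,51,20 for degrees 0…11.
[q¹¹] = 1·20 + 1·186 + 1·170 = 376.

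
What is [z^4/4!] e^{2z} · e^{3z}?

The EGF product rule gives c_4 = Σ_{k_1+k_2=4} C(4; k_1,k_2) · ∏ g_i(k_i), where e^{2z} gives (2)^k; e^{3z} gives (3)^k.
g_1(k) for k = 0…4: 1, 2, 4, 8, 16.
g_2(k) for k = 0…4: 1, 3, 9, 27, 81.
c_4 = Σ_k C(4,k)·g_1(k)·g_2(4−k) = 1·1·81 + 4·2·27 + 6·4·9 + 4·8·3 + 1·16·1 = 81 + 216 + 216 + 96 + 16 = 625.

625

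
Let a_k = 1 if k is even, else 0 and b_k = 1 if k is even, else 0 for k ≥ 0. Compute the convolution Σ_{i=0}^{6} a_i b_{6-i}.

4

Write out a_i and b_{6-i} for i = 0,…,6 and sum the products.
Σ = 1·1 + 0·0 + 1·1 + 0·0 + 1·1 + 0·0 + 1·1 = 4.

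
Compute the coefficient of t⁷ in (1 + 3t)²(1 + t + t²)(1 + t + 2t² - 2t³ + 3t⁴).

(1 + 3t)² has coefficients 1,6,9 for degrees 0…2.
(1 + t + t²) has coefficients 1,1,1,0,0,0,0,0 for degrees 0…7.
Finally multiplying by (1 + t + 2t² - 2t³ + 3t⁴), the product of all factors after the first has coefficients 1,2,4,1,3,1,3,0 for degrees 0…7.
[t⁷] = 1·0 + 6·3 + 9·1 = 27.

27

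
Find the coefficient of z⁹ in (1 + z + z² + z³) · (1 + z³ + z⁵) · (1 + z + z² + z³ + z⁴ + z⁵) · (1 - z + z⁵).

4

(1 + z + z² + z³) has coefficients 1,1,1,1 for degrees 0…3.
(1 + z³ + z⁵) has coefficients 1,0,0,1,0,1,0,0,0,0 for degrees 0…9.
Multiplying by (1 + z + z² + z³ + z⁴ + z⁵) gives running coefficients 1,1,1,2,2,3,2,2,2,1 for degrees 0…9.
Finally multiplying by (1 - z + z⁵), the product of all factors after the first has coefficients 1,0,0,1,0,2,0,1,2,1 for degrees 0…9.
[z⁹] = 1·1 + 1·2 + 1·1 + 1·0 = 4.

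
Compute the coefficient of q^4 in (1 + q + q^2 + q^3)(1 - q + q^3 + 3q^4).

3

(1 + q + q^2 + q^3) has coefficients 1,1,1,1 for degrees 0…3.
(1 - q + q^3 + 3q^4) has coefficients 1,-1,0,1,3 for degrees 0…4.
[q^4] = 1·3 + 1·1 + 1·0 + 1·(-1) = 3.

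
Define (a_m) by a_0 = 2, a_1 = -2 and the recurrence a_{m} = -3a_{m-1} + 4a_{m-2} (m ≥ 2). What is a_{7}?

The ordinary generating function has denominator 1 + 3z - 4z^2.
Iterating the recurrence: a_0,…,a_{7} = 2, -2, 14, -50, 206, -818, 3278, -13106.

-13106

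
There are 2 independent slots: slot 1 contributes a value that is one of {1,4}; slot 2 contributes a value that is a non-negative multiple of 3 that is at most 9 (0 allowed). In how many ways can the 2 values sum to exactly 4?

2

The generating function for the choices is (z + z⁴)·(1 + z³ + z⁶ + z⁹); the count is [z⁴].
(z + z⁴) has coefficients 0,1,0,0,1 for degrees 0…4.
(1 + z³ + z⁶ + z⁹) has coefficients 1,0,0,1,0 for degrees 0…4.
[z⁴] = 1·1 + 1·1 = 2.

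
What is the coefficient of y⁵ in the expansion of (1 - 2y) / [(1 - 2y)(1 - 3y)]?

243

Partial fractions give a closed form: a_n = (1)·3^n.
At n = 5: a_5 = 243.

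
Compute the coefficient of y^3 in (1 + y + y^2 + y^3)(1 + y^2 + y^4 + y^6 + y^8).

(1 + y + y^2 + y^3) has coefficients 1,1,1,1 for degrees 0…3.
(1 + y^2 + y^4 + y^6 + y^8) has coefficients 1,0,1,0 for degrees 0…3.
[y^3] = 1·0 + 1·1 + 1·0 + 1·1 = 2.

2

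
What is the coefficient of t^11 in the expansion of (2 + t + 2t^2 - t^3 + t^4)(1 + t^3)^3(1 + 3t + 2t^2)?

(2 + t + 2t^2 - t^3 + t^4) has coefficients 2,1,2,-1,1 for degrees 0…4.
(1 + t^3)^3 has coefficients 1,0,0,3,0,0,3,0,0,1,0,0 for degrees 0…11.
Finally multiplying by (1 + 3t + 2t^2), the product of all factors after the first has coefficients 1,3,2,3,9,6,3,9,6,1,3,2 for degrees 0…11.
[t^11] = 2·2 + 1·3 + 2·1 − 1·6 + 1·9 = 12.

12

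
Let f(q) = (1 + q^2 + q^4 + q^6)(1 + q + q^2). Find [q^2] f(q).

2

(1 + q^2 + q^4 + q^6) has coefficients 1,0,1 for degrees 0…2.
(1 + q + q^2) has coefficients 1,1,1 for degrees 0…2.
[q^2] = 1·1 + 1·1 = 2.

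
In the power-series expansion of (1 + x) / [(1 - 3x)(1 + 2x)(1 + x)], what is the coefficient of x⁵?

133

Partial fractions give a closed form: a_n = (3/5)·3^n + (2/5)·(-2)^n.
At n = 5: a_5 = 133.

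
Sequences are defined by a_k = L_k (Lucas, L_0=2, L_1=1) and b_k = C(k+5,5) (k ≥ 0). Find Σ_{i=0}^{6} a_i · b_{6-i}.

The convolution is the t^6 coefficient of A(t)B(t).
Σ = 2·462 + 1·252 + 3·126 + 4·56 + 7·21 + 11·6 + 18·1 = 2009.

2009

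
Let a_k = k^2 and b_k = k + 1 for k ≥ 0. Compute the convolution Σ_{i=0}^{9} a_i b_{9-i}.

Write out a_i and b_{9-i} for i = 0,…,9 and sum the products.
Σ = 0·10 + 1·9 + 4·8 + 9·7 + 16·6 + 25·5 + 36·4 + 49·3 + 64·2 + 81·1 = 825.

825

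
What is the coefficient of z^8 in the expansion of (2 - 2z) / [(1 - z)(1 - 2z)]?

512

Partial fractions give a closed form: a_n = (2)·2^n.
At n = 8: a_8 = 512.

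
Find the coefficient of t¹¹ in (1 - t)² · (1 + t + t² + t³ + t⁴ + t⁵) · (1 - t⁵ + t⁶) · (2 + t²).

(1 - t)² has coefficients 1,-2,1 for degrees 0…2.
(1 + t + t² + t³ + t⁴ + t⁵) has coefficients 1,1,1,1,1,1,0,0,0,0,0,0 for degrees 0…11.
Multiplying by (1 - t⁵ + t⁶) gives running coefficients 1,1,1,1,1,0,0,0,0,0,0,1 for degrees 0…11.
Finally multiplying by (2 + t²), the product of all factors after the first has coefficients 2,2,3,3,3,1,1,0,0,0,0,2 for degrees 0…11.
[t¹¹] = 1·2 − 2·0 + 1·0 = 2.

2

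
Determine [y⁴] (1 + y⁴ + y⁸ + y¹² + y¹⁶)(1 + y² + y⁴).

(1 + y⁴ + y⁸ + y¹² + y¹⁶) has coefficients 1,0,0,0,1 for degrees 0…4.
(1 + y² + y⁴) has coefficients 1,0,1,0,1 for degrees 0…4.
[y⁴] = 1·1 + 1·1 = 2.

2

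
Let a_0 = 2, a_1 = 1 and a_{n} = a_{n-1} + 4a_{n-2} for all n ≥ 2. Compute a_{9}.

4693

The ordinary generating function has denominator 1 - y - 4y^2.
Iterating the recurrence: a_0,…,a_{9} = 2, 1, 9, 13, 49, 101, 297, 701, 1889, 4693.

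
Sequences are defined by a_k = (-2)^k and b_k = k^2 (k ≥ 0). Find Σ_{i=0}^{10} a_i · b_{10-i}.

Write out a_i and b_{10-i} for i = 0,…,10 and sum the products.
Σ = 1·100 − 2·81 + 4·64 − 8·49 + 16·36 − 32·25 + 64·16 − 128·9 + 256·4 − 512·1 + 1024·0 = -38.

-38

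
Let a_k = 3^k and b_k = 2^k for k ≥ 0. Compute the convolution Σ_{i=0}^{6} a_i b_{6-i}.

Write out a_i and b_{6-i} for i = 0,…,6 and sum the products.
Σ = 1·64 + 3·32 + 9·16 + 27·8 + 81·4 + 243·2 + 729·1 = 2059.

2059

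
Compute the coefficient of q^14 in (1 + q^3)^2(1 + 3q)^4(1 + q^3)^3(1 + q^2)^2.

3370

(1 + q^3)^2 has coefficients 1,0,0,2,0,0,1 for degrees 0…6.
(1 + 3q)^4 has coefficients 1,12,54,108,81,0,0,0,0,0,0,0,0,0,0 for degrees 0…14.
Multiplying by (1 + q^3)^3 gives running coefficients 1,12,54,111,117,162,327,279,162,325,255,54,108,81,0 for degrees 0…14.
Finally multiplying by (1 + q^2)^2, the product of all factors after the first has coefficients 1,12,56,135,226,396,615,714,933,1045,906,983,780,514,471 for degrees 0…14.
[q^14] = 1·471 + 2·983 + 1·933 = 3370.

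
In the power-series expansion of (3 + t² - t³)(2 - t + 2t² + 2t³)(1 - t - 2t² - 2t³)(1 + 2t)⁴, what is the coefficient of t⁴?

-314

(3 + t² - t³) has coefficients 3,0,1,-1 for degrees 0…3.
(2 - t + 2t² + 2t³) has coefficients 2,-1,2,2,0 for degrees 0…4.
Multiplying by (1 - t - 2t² - 2t³) gives running coefficients 2,-3,-1,-2,-4 for degrees 0…4.
Finally multiplying by (1 + 2t)⁴, the product of all factors after the first has coefficients 2,13,23,-18,-108 for degrees 0…4.
[t⁴] = 3·(-108) + 1·23 − 1·13 = -314.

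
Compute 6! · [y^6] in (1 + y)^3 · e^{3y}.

The EGF product rule gives c_6 = Σ_{k_1+k_2=6} C(6; k_1,k_2) · ∏ g_i(k_i), where (1+y)^3 gives the falling factorial (3)_k; e^{3y} gives (3)^k.
g_1(k) for k = 0…6: 1, 3, 6, 6, 0, 0, 0.
g_2(k) for k = 0…6: 1, 3, 9, 27, 81, 243, 729.
c_6 = Σ_k C(6,k)·g_1(k)·g_2(6−k) = 1·1·729 + 6·3·243 + 15·6·81 + 20·6·27 = 729 + 4374 + 7290 + 3240 = 15633.

15633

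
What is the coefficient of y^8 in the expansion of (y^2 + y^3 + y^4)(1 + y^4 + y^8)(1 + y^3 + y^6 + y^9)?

2

(y^2 + y^3 + y^4) has coefficients 0,0,1,1,1 for degrees 0…4.
(1 + y^4 + y^8) has coefficients 1,0,0,0,1,0,0,0,1 for degrees 0…8.
Finally multiplying by (1 + y^3 + y^6 + y^9), the product of all factors after the first has coefficients 1,0,0,1,1,0,1,1,1 for degrees 0…8.
[y^8] = 1·1 + 1·0 + 1·1 = 2.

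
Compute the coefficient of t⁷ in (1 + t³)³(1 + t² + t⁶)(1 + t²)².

(1 + t³)³ has coefficients 1,0,0,3,0,0,3,0 for degrees 0…7.
(1 + t² + t⁶) has coefficients 1,0,1,0,0,0,1,0 for degrees 0…7.
Finally multiplying by (1 + t²)², the product of all factors after the first has coefficients 1,0,3,0,3,0,2,0 for degrees 0…7.
[t⁷] = 1·0 + 3·3 + 3·0 = 9.

9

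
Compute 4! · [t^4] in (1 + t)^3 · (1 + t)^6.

The EGF product rule gives c_4 = Σ_{k_1+k_2=4} C(4; k_1,k_2) · ∏ g_i(k_i), where (1+t)^3 gives the falling factorial (3)_k; (1+t)^6 gives the falling factorial (6)_k.
g_1(k) for k = 0…4: 1, 3, 6, 6, 0.
g_2(k) for k = 0…4: 1, 6, 30, 120, 360.
c_4 = Σ_k C(4,k)·g_1(k)·g_2(4−k) = 1·1·360 + 4·3·120 + 6·6·30 + 4·6·6 = 360 + 1440 + 1080 + 144 = 3024.

3024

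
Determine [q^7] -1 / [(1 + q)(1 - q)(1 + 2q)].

170

Partial fractions give a closed form: a_n = (1/2)·(-1)^n + (-1/6)·1^n + (-4/3)·(-2)^n.
At n = 7: a_7 = 170.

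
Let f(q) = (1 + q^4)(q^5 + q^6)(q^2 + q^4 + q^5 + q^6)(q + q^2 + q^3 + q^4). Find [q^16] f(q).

(1 + q^4) has coefficients 1,0,0,0,1 for degrees 0…4.
(q^5 + q^6) has coefficients 0,0,0,0,0,1,1,0,0,0,0,0,0,0,0,0,0 for degrees 0…16.
Multiplying by (q^2 + q^4 + q^5 + q^6) gives running coefficients 0,0,0,0,0,0,0,1,1,1,2,2,1,0,0,0,0 for degrees 0…16.
Finally multiplying by (q + q^2 + q^3 + q^4), the product of all factors after the first has coefficients 0,0,0,0,0,0,0,0,1,2,3,5,6,6,5,3,1 for degrees 0…16.
[q^16] = 1·1 + 1·6 = 7.

7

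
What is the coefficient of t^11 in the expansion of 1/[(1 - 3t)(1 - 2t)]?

Partial fractions give a closed form: a_n = (3)·3^n + (-2)·2^n.
At n = 11: a_11 = 527345.

527345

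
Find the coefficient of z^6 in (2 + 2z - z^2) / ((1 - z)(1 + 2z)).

33

The denominator gives the recurrence a_n = −a_(n−1) + 2a_(n−2) for n ≥ 3; the numerator fixes a_0 = 2, a_1 = 0, a_2 = 3.
Iterating: 2, 0, 3, -3, 9, -15, 33, so a_6 = 33.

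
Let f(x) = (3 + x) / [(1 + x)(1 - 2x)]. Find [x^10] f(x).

2390

The denominator gives the recurrence a_n = a_(n−1) + 2a_(n−2) for n ≥ 3; the numerator fixes a_0 = 3, a_1 = 4, a_2 = 10.
Iterating: 3, 4, 10, 18, 38, 74, 150, 298, 598, 1194, 2390, so a_10 = 2390.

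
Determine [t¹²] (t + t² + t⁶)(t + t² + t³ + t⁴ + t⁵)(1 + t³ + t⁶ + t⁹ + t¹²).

5

(t + t² + t⁶) has coefficients 0,1,1,0,0,0,1 for degrees 0…6.
(t + t² + t³ + t⁴ + t⁵) has coefficients 0,1,1,1,1,1,0,0,0,0,0,0,0 for degrees 0…12.
Finally multiplying by (1 + t³ + t⁶ + t⁹ + t¹²), the product of all factors after the first has coefficients 0,1,1,1,2,2,1,2,2,1,2,2,1 for degrees 0…12.
[t¹²] = 1·2 + 1·2 + 1·1 = 5.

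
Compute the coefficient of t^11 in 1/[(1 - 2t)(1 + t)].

1365

Partial fractions give a closed form: a_n = (2/3)·2^n + (1/3)·(-1)^n.
At n = 11: a_11 = 1365.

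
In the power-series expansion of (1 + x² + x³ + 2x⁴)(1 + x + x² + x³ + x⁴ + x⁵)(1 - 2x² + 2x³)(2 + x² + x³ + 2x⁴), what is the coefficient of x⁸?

19

(1 + x² + x³ + 2x⁴) has coefficients 1,0,1,1,2 for degrees 0…4.
(1 + x + x² + x³ + x⁴ + x⁵) has coefficients 1,1,1,1,1,1,0,0,0 for degrees 0…8.
Multiplying by (1 - 2x² + 2x³) gives running coefficients 1,1,-1,1,1,1,0,0,2 for degrees 0…8.
Finally multiplying by (2 + x² + x³ + 2x⁴), the product of all factors after the first has coefficients 2,2,-1,4,4,4,0,4,7 for degrees 0…8.
[x⁸] = 1·7 + 1·0 + 1·4 + 2·4 = 19.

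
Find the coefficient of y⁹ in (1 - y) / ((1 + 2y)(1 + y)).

Partial fractions give a closed form: a_n = (3)·(-2)^n + (-2)·(-1)^n.
At n = 9: a_9 = -1534.

-1534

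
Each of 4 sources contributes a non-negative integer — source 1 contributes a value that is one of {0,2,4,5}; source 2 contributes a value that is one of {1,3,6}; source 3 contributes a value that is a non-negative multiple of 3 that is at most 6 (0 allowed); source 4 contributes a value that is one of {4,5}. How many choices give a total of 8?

3

The generating function for the choices is (1 + x^2 + x^4 + x^5)·(x + x^3 + x^6)·(1 + x^3 + x^6)·(x^4 + x^5); the count is [x^8].
(1 + x^2 + x^4 + x^5) has coefficients 1,0,1,0,1,1 for degrees 0…5.
(x + x^3 + x^6) has coefficients 0,1,0,1,0,0,1,0,0 for degrees 0…8.
Multiplying by (1 + x^3 + x^6) gives running coefficients 0,1,0,1,1,0,2,1,0 for degrees 0…8.
Finally multiplying by (x^4 + x^5), the product of all factors after the first has coefficients 0,0,0,0,0,1,1,1,2 for degrees 0…8.
[x^8] = 1·2 + 1·1 + 1·0 + 1·0 = 3.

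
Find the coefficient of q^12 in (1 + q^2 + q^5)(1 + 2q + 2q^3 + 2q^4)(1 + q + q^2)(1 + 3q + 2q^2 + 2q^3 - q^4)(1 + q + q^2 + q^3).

121

(1 + q^2 + q^5) has coefficients 1,0,1,0,0,1 for degrees 0…5.
(1 + 2q + 2q^3 + 2q^4) has coefficients 1,2,0,2,2,0,0,0,0,0,0,0,0 for degrees 0…12.
Multiplying by (1 + q + q^2) gives running coefficients 1,3,3,4,4,4,2,0,0,0,0,0,0 for degrees 0…12.
Multiplying by (1 + 3q + 2q^2 + 2q^3 - q^4) gives running coefficients 1,6,14,21,27,27,27,18,8,0,-2,0,0 for degrees 0…12.
Finally multiplying by (1 + q + q^2 + q^3), the product of all factors after the first has coefficients 1,7,21,42,68,89,102,99,80,53,24,6,-2 for degrees 0…12.
[q^12] = 1·(-2) + 1·24 + 1·99 = 121.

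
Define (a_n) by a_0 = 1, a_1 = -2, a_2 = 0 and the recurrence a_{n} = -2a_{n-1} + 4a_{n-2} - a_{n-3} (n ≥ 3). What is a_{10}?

The ordinary generating function has denominator 1 + 2x - 4x^2 + x^3.
Iterating the recurrence: a_0,…,a_{10} = 1, -2, 0, -9, 20, -76, 241, -806, 2652, -8769, 28952.

28952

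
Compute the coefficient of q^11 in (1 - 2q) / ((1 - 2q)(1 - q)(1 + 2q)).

Partial fractions give a closed form: a_n = (1/3)·1^n + (2/3)·(-2)^n.
At n = 11: a_11 = -1365.

-1365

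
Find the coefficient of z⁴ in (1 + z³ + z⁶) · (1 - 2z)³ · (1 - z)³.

57

(1 + z³ + z⁶) has coefficients 1,0,0,1,0 for degrees 0…4.
(1 - 2z)³ has coefficients 1,-6,12,-8,0 for degrees 0…4.
Finally multiplying by (1 - z)³, the product of all factors after the first has coefficients 1,-9,33,-63,66 for degrees 0…4.
[z⁴] = 1·66 + 1·(-9) = 57.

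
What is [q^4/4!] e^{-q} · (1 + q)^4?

-15

The EGF product rule gives c_4 = Σ_{k_1+k_2=4} C(4; k_1,k_2) · ∏ g_i(k_i), where e^{-q} gives (-1)^k; (1+q)^4 gives the falling factorial (4)_k.
g_1(k) for k = 0…4: 1, -1, 1, -1, 1.
g_2(k) for k = 0…4: 1, 4, 12, 24, 24.
c_4 = Σ_k C(4,k)·g_1(k)·g_2(4−k) = 1·1·24 + 4·(-1)·24 + 6·1·12 + 4·(-1)·4 + 1·1·1 = 24 − 96 + 72 − 16 + 1 = -15.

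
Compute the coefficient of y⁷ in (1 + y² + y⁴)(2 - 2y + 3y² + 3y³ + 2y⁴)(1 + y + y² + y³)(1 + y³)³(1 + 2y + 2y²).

183

(1 + y² + y⁴) has coefficients 1,0,1,0,1 for degrees 0…4.
(2 - 2y + 3y² + 3y³ + 2y⁴) has coefficients 2,-2,3,3,2,0,0,0 for degrees 0…7.
Multiplying by (1 + y + y² + y³) gives running coefficients 2,0,3,6,6,8,5,2 for degrees 0…7.
Multiplying by (1 + y³)³ gives running coefficients 2,0,3,12,6,17,29,20 for degrees 0…7.
Finally multiplying by (1 + 2y + 2y²), the product of all factors after the first has coefficients 2,4,7,18,36,53,75,112 for degrees 0…7.
[y⁷] = 1·112 + 1·53 + 1·18 = 183.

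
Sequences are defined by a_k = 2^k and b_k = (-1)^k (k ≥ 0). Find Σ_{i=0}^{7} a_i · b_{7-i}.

85

The convolution is the x^7 coefficient of A(x)B(x).
Σ = 1·(-1) + 2·1 + 4·(-1) + 8·1 + 16·(-1) + 32·1 + 64·(-1) + 128·1 = 85.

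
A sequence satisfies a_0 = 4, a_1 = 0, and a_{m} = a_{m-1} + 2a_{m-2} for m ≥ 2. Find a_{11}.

The ordinary generating function has denominator 1 - y - 2y^2.
Iterating the recurrence: a_0,…,a_{11} = 4, 0, 8, 8, 24, 40, 88, 168, 344, 680, 1368, 2728.

2728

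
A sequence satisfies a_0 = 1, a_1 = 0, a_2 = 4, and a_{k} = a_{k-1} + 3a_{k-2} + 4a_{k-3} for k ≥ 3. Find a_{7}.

412

The ordinary generating function has denominator 1 - q - 3q^2 - 4q^3.
Iterating the recurrence: a_0,…,a_{7} = 1, 0, 4, 8, 20, 60, 152, 412.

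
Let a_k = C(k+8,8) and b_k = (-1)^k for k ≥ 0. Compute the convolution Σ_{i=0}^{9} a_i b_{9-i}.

15792

The convolution is the t^9 coefficient of A(t)B(t).
Σ = 1·(-1) + 9·1 + 45·(-1) + 165·1 + 495·(-1) + 1287·1 + 3003·(-1) + 6435·1 + 12870·(-1) + 24310·1 = 15792.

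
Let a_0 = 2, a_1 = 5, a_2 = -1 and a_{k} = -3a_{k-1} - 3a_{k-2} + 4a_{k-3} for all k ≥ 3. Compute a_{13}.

-67699

The ordinary generating function has denominator 1 + 3t + 3t^2 - 4t^3.
Iterating the recurrence: a_0,…,a_{13} = 2, 5, -1, -4, 35, -97, 170, -79, -661, 2900, -7033, 9755, 3434, -67699.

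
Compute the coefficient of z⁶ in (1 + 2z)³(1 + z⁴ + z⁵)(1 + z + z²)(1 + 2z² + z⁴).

87

(1 + 2z)³ has coefficients 1,6,12,8 for degrees 0…3.
(1 + z⁴ + z⁵) has coefficients 1,0,0,0,1,1,0 for degrees 0…6.
Multiplying by (1 + z + z²) gives running coefficients 1,1,1,0,1,2,2 for degrees 0…6.
Finally multiplying by (1 + 2z² + z⁴), the product of all factors after the first has coefficients 1,1,3,2,4,3,5 for degrees 0…6.
[z⁶] = 1·5 + 6·3 + 12·4 + 8·2 = 87.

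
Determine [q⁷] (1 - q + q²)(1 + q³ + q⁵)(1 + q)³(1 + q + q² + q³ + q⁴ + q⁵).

16

(1 - q + q²) has coefficients 1,-1,1 for degrees 0…2.
(1 + q³ + q⁵) has coefficients 1,0,0,1,0,1,0,0 for degrees 0…7.
Multiplying by (1 + q)³ gives running coefficients 1,3,3,2,3,4,4,3 for degrees 0…7.
Finally multiplying by (1 + q + q² + q³ + q⁴ + q⁵), the product of all factors after the first has coefficients 1,4,7,9,12,16,19,19 for degrees 0…7.
[q⁷] = 1·19 − 1·19 + 1·16 = 16.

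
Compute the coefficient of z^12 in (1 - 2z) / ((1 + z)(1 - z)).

Partial fractions give a closed form: a_n = (3/2)·(-1)^n + (-1/2)·1^n.
At n = 12: a_12 = 1.

1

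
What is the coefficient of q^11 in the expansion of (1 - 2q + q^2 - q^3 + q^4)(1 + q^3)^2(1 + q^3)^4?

(1 - 2q + q^2 - q^3 + q^4) has coefficients 1,-2,1,-1,1 for degrees 0…4.
(1 + q^3)^2 has coefficients 1,0,0,2,0,0,1,0,0,0,0,0 for degrees 0…11.
Finally multiplying by (1 + q^3)^4, the product of all factors after the first has coefficients 1,0,0,6,0,0,15,0,0,20,0,0 for degrees 0…11.
[q^11] = 1·0 − 2·0 + 1·20 − 1·0 + 1·0 = 20.

20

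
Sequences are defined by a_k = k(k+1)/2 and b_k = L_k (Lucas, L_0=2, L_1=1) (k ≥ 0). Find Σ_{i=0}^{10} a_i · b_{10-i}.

This is [x^10] in the product of the two ordinary generating functions.
Σ = 0·123 + 1·76 + 3·47 + 6·29 + 10·18 + 15·11 + 21·7 + 28·4 + 36·3 + 45·1 + 55·2 = 1258.

1258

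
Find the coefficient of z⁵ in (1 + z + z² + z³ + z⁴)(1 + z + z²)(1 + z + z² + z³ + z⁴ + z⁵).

14

(1 + z + z² + z³ + z⁴) has coefficients 1,1,1,1,1 for degrees 0…4.
(1 + z + z²) has coefficients 1,1,1,0,0,0 for degrees 0…5.
Finally multiplying by (1 + z + z² + z³ + z⁴ + z⁵), the product of all factors after the first has coefficients 1,2,3,3,3,3 for degrees 0…5.
[z⁵] = 1·3 + 1·3 + 1·3 + 1·3 + 1·2 = 14.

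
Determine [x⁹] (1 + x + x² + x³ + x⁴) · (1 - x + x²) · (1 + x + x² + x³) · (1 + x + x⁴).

5

(1 + x + x² + x³ + x⁴) has coefficients 1,1,1,1,1 for degrees 0…4.
(1 - x + x²) has coefficients 1,-1,1,0,0,0,0,0,0,0 for degrees 0…9.
Multiplying by (1 + x + x² + x³) gives running coefficients 1,0,1,1,0,1,0,0,0,0 for degrees 0…9.
Finally multiplying by (1 + x + x⁴), the product of all factors after the first has coefficients 1,1,1,2,2,1,2,1,0,1 for degrees 0…9.
[x⁹] = 1·1 + 1·0 + 1·1 + 1·2 + 1·1 = 5.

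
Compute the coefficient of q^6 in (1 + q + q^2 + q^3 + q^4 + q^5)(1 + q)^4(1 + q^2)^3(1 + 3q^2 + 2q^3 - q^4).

(1 + q + q^2 + q^3 + q^4 + q^5) has coefficients 1,1,1,1,1,1 for degrees 0…5.
(1 + q)^4 has coefficients 1,4,6,4,1,0,0 for degrees 0…6.
Multiplying by (1 + q^2)^3 gives running coefficients 1,4,9,16,22,24,22 for degrees 0…6.
Finally multiplying by (1 + 3q^2 + 2q^3 - q^4), the product of all factors after the first has coefficients 1,4,12,30,56,86,111 for degrees 0…6.
[q^6] = 1·111 + 1·86 + 1·56 + 1·30 + 1·12 + 1·4 = 299.

299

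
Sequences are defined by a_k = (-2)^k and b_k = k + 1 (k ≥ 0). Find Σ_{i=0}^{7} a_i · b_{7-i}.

This is [x^7] in the product of the two ordinary generating functions.
Σ = 1·8 − 2·7 + 4·6 − 8·5 + 16·4 − 32·3 + 64·2 − 128·1 = -54.

-54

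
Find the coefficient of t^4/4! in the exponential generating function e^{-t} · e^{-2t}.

The EGF product rule gives c_4 = Σ_{k_1+k_2=4} C(4; k_1,k_2) · ∏ g_i(k_i), where e^{-t} gives (-1)^k; e^{-2t} gives (-2)^k.
g_1(k) for k = 0…4: 1, -1, 1, -1, 1.
g_2(k) for k = 0…4: 1, -2, 4, -8, 16.
c_4 = Σ_k C(4,k)·g_1(k)·g_2(4−k) = 1·1·16 + 4·(-1)·(-8) + 6·1·4 + 4·(-1)·(-2) + 1·1·1 = 16 + 32 + 24 + 8 + 1 = 81.

81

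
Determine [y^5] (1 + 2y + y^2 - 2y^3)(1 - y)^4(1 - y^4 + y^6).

-12

(1 + 2y + y^2 - 2y^3) has coefficients 1,2,1,-2 for degrees 0…3.
(1 - y)^4 has coefficients 1,-4,6,-4,1,0 for degrees 0…5.
Finally multiplying by (1 - y^4 + y^6), the product of all factors after the first has coefficients 1,-4,6,-4,0,4 for degrees 0…5.
[y^5] = 1·4 + 2·0 + 1·(-4) − 2·6 = -12.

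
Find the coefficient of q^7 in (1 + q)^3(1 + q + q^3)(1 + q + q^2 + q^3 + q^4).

13

(1 + q)^3 has coefficients 1,3,3,1 for degrees 0…3.
(1 + q + q^3) has coefficients 1,1,0,1,0,0,0,0 for degrees 0…7.
Finally multiplying by (1 + q + q^2 + q^3 + q^4), the product of all factors after the first has coefficients 1,2,2,3,3,2,1,1 for degrees 0…7.
[q^7] = 1·1 + 3·1 + 3·2 + 1·3 = 13.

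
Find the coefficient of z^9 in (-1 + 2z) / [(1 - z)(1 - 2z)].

-1

Partial fractions give a closed form: a_n = (-1)·1^n.
At n = 9: a_9 = -1.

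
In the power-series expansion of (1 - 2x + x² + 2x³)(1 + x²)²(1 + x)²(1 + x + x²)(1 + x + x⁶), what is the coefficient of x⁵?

(1 - 2x + x² + 2x³) has coefficients 1,-2,1,2 for degrees 0…3.
(1 + x²)² has coefficients 1,0,2,0,1,0 for degrees 0…5.
Multiplying by (1 + x)² gives running coefficients 1,2,3,4,3,2 for degrees 0…5.
Multiplying by (1 + x + x²) gives running coefficients 1,3,6,9,10,9 for degrees 0…5.
Finally multiplying by (1 + x + x⁶), the product of all factors after the first has coefficients 1,4,9,15,19,19 for degrees 0…5.
[x⁵] = 1·19 − 2·19 + 1·15 + 2·9 = 14.

14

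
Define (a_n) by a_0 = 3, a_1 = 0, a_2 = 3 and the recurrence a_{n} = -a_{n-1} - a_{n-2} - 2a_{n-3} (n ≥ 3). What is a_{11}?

The ordinary generating function has denominator 1 + x + x^2 + 2x^3.
Iterating the recurrence: a_0,…,a_{11} = 3, 0, 3, -9, 6, -3, 15, -24, 15, -21, 54, -63.

-63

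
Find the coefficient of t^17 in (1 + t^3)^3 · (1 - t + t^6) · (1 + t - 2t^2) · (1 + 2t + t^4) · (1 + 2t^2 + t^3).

(1 + t^3)^3 has coefficients 1,0,0,3,0,0,3,0,0,1 for degrees 0…9.
(1 - t + t^6) has coefficients 1,-1,0,0,0,0,1,0,0,0,0,0,0,0,0,0,0,0 for degrees 0…17.
Multiplying by (1 + t - 2t^2) gives running coefficients 1,0,-3,2,0,0,1,1,-2,0,0,0,0,0,0,0,0,0 for degrees 0…17.
Multiplying by (1 + 2t + t^4) gives running coefficients 1,2,-3,-4,5,0,-2,5,0,-4,1,1,-2,0,0,0,0,0 for degrees 0…17.
Finally multiplying by (1 + 2t^2 + t^3), the product of all factors after the first has coefficients 1,2,-1,1,1,-11,4,10,-4,4,6,-7,-4,3,-3,-2,0,0 for degrees 0…17.
[t^17] = 1·0 + 3·(-3) + 3·(-7) + 1·(-4) = -34.

-34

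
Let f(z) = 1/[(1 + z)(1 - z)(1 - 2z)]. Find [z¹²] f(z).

5461

Partial fractions give a closed form: a_n = (1/6)·(-1)^n + (-1/2)·1^n + (4/3)·2^n.
At n = 12: a_12 = 5461.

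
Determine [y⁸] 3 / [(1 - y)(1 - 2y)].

The denominator gives the recurrence a_n = 3a_(n−1) − 2a_(n−2) for n ≥ 2; the numerator fixes a_0 = 3, a_1 = 9.
Iterating: 3, 9, 21, 45, 93, 189, 381, 765, 1533, so a_8 = 1533.

1533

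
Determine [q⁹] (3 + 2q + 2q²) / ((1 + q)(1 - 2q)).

1535

The denominator gives the recurrence a_n = a_(n−1) + 2a_(n−2) for n ≥ 3; the numerator fixes a_0 = 3, a_1 = 5, a_2 = 13.
Iterating: 3, 5, 13, 23, 49, 95, 193, 383, 769, 1535, so a_9 = 1535.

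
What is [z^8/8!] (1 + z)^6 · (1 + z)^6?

19958400

The EGF product rule gives c_8 = Σ_{k_1+k_2=8} C(8; k_1,k_2) · ∏ g_i(k_i), where (1+z)^6 gives the falling factorial (6)_k; (1+z)^6 gives the falling factorial (6)_k.
g_1(k) for k = 0…8: 1, 6, 30, 120, 360, 720, 720, 0, 0.
g_2(k) for k = 0…8: 1, 6, 30, 120, 360, 720, 720, 0, 0.
c_8 = Σ_k C(8,k)·g_1(k)·g_2(8−k) = 28·30·720 + 56·120·720 + 70·360·360 + 56·720·120 + 28·720·30 = 604800 + 4838400 + 9072000 + 4838400 + 604800 = 19958400.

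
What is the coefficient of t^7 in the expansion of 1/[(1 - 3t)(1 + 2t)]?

1261

The denominator gives the recurrence a_n = a_(n−1) + 6a_(n−2) for n ≥ 2; the numerator fixes a_0 = 1, a_1 = 1.
Iterating: 1, 1, 7, 13, 55, 133, 463, 1261, so a_7 = 1261.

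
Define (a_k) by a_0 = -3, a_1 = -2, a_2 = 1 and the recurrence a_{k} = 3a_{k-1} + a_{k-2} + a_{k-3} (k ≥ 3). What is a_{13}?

The ordinary generating function has denominator 1 - 3q - q^2 - q^3.
Iterating the recurrence: a_0,…,a_{13} = -3, -2, 1, -2, -7, -22, -75, -254, -859, -2906, -9831, -33258, -112511, -380622.

-380622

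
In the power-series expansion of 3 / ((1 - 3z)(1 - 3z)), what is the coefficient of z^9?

The denominator gives the recurrence a_n = 6a_(n−1) − 9a_(n−2) for n ≥ 2; the numerator fixes a_0 = 3, a_1 = 18.
Iterating: 3, 18, 81, 324, 1215, 4374, 15309, 52488, 177147, 590490, so a_9 = 590490.

590490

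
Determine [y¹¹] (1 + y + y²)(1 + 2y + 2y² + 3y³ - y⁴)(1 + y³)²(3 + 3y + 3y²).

33

(1 + y + y²) has coefficients 1,1,1 for degrees 0…2.
(1 + 2y + 2y² + 3y³ - y⁴) has coefficients 1,2,2,3,-1,0,0,0,0,0,0,0 for degrees 0…11.
Multiplying by (1 + y³)² gives running coefficients 1,2,2,5,3,4,7,0,2,3,-1,0 for degrees 0…11.
Finally multiplying by (3 + 3y + 3y²), the product of all factors after the first has coefficients 3,9,15,27,30,36,42,33,27,15,12,6 for degrees 0…11.
[y¹¹] = 1·6 + 1·12 + 1·15 = 33.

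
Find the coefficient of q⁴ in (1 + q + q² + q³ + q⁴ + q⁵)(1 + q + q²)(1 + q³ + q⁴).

6

(1 + q + q² + q³ + q⁴ + q⁵) has coefficients 1,1,1,1,1 for degrees 0…4.
(1 + q + q²) has coefficients 1,1,1,0,0 for degrees 0…4.
Finally multiplying by (1 + q³ + q⁴), the product of all factors after the first has coefficients 1,1,1,1,2 for degrees 0…4.
[q⁴] = 1·2 + 1·1 + 1·1 + 1·1 + 1·1 = 6.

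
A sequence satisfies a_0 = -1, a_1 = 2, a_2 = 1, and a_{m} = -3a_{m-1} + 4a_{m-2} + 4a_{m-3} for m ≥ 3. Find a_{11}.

-69531

The ordinary generating function has denominator 1 + 3q - 4q^2 - 4q^3.
Iterating the recurrence: a_0,…,a_{11} = -1, 2, 1, 1, 9, -19, 97, -331, 1305, -4851, 18449, -69531.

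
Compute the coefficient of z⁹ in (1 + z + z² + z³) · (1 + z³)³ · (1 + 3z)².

49

(1 + z + z² + z³) has coefficients 1,1,1,1 for degrees 0…3.
(1 + z³)³ has coefficients 1,0,0,3,0,0,3,0,0,1 for degrees 0…9.
Finally multiplying by (1 + 3z)², the product of all factors after the first has coefficients 1,6,9,3,18,27,3,18,27,1 for degrees 0…9.
[z⁹] = 1·1 + 1·27 + 1·18 + 1·3 = 49.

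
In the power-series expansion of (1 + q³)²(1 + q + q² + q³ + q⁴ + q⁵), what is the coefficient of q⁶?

3

(1 + q³)² has coefficients 1,0,0,2,0,0,1 for degrees 0…6.
(1 + q + q² + q³ + q⁴ + q⁵) has coefficients 1,1,1,1,1,1,0 for degrees 0…6.
[q⁶] = 1·0 + 2·1 + 1·1 = 3.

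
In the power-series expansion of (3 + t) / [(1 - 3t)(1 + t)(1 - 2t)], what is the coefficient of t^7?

Partial fractions give a closed form: a_n = (15/2)·3^n + (1/6)·(-1)^n + (-14/3)·2^n.
At n = 7: a_7 = 15805.

15805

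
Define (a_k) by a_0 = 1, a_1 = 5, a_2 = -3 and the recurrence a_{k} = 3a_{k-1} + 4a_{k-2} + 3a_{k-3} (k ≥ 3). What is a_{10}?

The ordinary generating function has denominator 1 - 3q - 4q^2 - 3q^3.
Iterating the recurrence: a_0,…,a_{10} = 1, 5, -3, 14, 45, 182, 768, 3167, 13119, 54329, 224964.

224964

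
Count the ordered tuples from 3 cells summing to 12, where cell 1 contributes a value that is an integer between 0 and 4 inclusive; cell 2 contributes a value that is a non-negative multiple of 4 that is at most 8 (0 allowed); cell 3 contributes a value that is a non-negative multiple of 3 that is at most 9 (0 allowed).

4

The generating function for the choices is (1 + q + q^2 + q^3 + q^4)·(1 + q^4 + q^8)·(1 + q^3 + q^6 + q^9); the count is [q^12].
(1 + q + q^2 + q^3 + q^4) has coefficients 1,1,1,1,1 for degrees 0…4.
(1 + q^4 + q^8) has coefficients 1,0,0,0,1,0,0,0,1,0,0,0,0 for degrees 0…12.
Finally multiplying by (1 + q^3 + q^6 + q^9), the product of all factors after the first has coefficients 1,0,0,1,1,0,1,1,1,1,1,1,0 for degrees 0…12.
[q^12] = 1·0 + 1·1 + 1·1 + 1·1 + 1·1 = 4.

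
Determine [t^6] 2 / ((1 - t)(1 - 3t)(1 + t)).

Partial fractions give a closed form: a_n = (-1/2)·1^n + (9/4)·3^n + (1/4)·(-1)^n.
At n = 6: a_6 = 1640.

1640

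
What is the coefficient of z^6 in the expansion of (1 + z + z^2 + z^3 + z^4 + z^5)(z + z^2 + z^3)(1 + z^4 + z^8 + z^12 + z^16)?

5

(1 + z + z^2 + z^3 + z^4 + z^5) has coefficients 1,1,1,1,1,1 for degrees 0…5.
(z + z^2 + z^3) has coefficients 0,1,1,1,0,0,0 for degrees 0…6.
Finally multiplying by (1 + z^4 + z^8 + z^12 + z^16), the product of all factors after the first has coefficients 0,1,1,1,0,1,1 for degrees 0…6.
[z^6] = 1·1 + 1·1 + 1·0 + 1·1 + 1·1 + 1·1 = 5.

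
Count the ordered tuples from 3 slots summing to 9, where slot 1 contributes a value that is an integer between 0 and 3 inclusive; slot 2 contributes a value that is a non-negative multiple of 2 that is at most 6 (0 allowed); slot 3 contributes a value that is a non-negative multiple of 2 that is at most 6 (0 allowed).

7

The generating function for the choices is (1 + y + y^2 + y^3)·(1 + y^2 + y^4 + y^6)·(1 + y^2 + y^4 + y^6); the count is [y^9].
(1 + y + y^2 + y^3) has coefficients 1,1,1,1 for degrees 0…3.
(1 + y^2 + y^4 + y^6) has coefficients 1,0,1,0,1,0,1,0,0,0 for degrees 0…9.
Finally multiplying by (1 + y^2 + y^4 + y^6), the product of all factors after the first has coefficients 1,0,2,0,3,0,4,0,3,0 for degrees 0…9.
[y^9] = 1·0 + 1·3 + 1·0 + 1·4 = 7.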